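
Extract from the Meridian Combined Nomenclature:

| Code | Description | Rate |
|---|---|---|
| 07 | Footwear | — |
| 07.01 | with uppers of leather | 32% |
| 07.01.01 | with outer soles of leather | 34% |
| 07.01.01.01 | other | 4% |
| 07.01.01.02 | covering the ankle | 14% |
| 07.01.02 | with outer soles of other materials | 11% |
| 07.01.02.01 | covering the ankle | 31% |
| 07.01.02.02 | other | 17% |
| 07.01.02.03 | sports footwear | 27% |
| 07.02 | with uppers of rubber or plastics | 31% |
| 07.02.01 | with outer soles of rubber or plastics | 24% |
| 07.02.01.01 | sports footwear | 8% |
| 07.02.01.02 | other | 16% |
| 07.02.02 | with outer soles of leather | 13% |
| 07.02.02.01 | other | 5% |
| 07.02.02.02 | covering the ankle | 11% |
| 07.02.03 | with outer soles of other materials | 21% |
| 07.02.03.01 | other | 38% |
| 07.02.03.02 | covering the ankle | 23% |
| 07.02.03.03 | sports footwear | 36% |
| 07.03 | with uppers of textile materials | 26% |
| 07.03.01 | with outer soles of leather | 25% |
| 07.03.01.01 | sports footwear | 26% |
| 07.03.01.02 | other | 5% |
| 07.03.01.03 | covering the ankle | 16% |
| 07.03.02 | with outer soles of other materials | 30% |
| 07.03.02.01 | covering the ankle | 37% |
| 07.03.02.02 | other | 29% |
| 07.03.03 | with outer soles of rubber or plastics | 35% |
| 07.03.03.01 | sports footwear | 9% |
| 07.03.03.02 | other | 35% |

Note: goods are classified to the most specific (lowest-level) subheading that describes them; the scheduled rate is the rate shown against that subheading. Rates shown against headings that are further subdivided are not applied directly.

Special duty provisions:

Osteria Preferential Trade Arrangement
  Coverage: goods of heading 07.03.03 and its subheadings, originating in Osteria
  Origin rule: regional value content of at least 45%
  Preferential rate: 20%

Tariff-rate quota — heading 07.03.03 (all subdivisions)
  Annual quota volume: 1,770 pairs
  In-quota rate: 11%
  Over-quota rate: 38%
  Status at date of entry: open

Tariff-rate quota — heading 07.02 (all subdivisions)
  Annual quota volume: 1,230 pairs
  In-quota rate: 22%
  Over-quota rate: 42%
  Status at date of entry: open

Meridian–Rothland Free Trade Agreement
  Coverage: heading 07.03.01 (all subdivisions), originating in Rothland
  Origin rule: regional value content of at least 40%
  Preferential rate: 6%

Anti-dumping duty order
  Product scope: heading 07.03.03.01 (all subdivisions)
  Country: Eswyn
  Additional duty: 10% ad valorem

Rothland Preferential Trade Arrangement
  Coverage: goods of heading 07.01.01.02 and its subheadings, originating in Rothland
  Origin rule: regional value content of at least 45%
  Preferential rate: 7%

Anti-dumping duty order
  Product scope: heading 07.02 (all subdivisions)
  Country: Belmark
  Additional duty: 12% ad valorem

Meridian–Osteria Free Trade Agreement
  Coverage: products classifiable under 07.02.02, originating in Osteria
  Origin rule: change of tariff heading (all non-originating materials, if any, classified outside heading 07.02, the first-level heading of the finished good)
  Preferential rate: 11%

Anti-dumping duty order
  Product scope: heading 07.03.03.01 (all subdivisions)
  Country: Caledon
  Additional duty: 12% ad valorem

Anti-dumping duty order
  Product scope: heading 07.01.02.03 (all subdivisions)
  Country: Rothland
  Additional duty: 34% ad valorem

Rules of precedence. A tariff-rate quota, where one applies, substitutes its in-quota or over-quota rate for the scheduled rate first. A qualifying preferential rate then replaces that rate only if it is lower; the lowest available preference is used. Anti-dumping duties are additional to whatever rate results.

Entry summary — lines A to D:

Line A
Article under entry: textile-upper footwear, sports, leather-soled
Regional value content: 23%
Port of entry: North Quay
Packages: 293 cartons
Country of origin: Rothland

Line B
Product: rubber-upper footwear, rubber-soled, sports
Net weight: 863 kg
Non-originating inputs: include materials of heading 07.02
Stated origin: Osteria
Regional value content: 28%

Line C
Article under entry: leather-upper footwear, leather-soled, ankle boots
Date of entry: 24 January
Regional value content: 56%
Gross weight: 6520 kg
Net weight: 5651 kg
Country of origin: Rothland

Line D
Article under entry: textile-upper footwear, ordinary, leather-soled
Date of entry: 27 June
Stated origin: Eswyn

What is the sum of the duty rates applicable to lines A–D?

Line A: textile-upper → 07.03; leather-soled → 07.03.01; sports → 07.03.01.01. Scheduled 26%. Rothland agreement on 07.03.01: RVC < 40%; Rothland agreement on 07.01.01.02: 07.03.01.01 not covered. → 26%.
Line B: rubber-upper → 07.02; rubber-soled → 07.02.01; sports → 07.02.01.01. Scheduled 8%. quota on 07.02 open → in-quota 22%; Osteria agreement on 07.03.03: 07.02.01.01 not covered; Osteria agreement on 07.02.02: 07.02.01.01 not covered. → 22%.
Line C: leather-upper → 07.01; leather-soled → 07.01.01; ankle boots → 07.01.01.02. Scheduled 14%. Rothland agreement on 07.03.01: 07.01.01.02 not covered; Rothland agreement on 07.01.01.02: RVC ≥ 45% → 7% available; preferential 7%. → 7%.
Line D: textile-upper → 07.03; leather-soled → 07.03.01; ordinary → 07.03.01.02. Scheduled 5%. No special measure applies. → 5%.
Sum: 26% + 22% + 7% + 5% = 60%.

60%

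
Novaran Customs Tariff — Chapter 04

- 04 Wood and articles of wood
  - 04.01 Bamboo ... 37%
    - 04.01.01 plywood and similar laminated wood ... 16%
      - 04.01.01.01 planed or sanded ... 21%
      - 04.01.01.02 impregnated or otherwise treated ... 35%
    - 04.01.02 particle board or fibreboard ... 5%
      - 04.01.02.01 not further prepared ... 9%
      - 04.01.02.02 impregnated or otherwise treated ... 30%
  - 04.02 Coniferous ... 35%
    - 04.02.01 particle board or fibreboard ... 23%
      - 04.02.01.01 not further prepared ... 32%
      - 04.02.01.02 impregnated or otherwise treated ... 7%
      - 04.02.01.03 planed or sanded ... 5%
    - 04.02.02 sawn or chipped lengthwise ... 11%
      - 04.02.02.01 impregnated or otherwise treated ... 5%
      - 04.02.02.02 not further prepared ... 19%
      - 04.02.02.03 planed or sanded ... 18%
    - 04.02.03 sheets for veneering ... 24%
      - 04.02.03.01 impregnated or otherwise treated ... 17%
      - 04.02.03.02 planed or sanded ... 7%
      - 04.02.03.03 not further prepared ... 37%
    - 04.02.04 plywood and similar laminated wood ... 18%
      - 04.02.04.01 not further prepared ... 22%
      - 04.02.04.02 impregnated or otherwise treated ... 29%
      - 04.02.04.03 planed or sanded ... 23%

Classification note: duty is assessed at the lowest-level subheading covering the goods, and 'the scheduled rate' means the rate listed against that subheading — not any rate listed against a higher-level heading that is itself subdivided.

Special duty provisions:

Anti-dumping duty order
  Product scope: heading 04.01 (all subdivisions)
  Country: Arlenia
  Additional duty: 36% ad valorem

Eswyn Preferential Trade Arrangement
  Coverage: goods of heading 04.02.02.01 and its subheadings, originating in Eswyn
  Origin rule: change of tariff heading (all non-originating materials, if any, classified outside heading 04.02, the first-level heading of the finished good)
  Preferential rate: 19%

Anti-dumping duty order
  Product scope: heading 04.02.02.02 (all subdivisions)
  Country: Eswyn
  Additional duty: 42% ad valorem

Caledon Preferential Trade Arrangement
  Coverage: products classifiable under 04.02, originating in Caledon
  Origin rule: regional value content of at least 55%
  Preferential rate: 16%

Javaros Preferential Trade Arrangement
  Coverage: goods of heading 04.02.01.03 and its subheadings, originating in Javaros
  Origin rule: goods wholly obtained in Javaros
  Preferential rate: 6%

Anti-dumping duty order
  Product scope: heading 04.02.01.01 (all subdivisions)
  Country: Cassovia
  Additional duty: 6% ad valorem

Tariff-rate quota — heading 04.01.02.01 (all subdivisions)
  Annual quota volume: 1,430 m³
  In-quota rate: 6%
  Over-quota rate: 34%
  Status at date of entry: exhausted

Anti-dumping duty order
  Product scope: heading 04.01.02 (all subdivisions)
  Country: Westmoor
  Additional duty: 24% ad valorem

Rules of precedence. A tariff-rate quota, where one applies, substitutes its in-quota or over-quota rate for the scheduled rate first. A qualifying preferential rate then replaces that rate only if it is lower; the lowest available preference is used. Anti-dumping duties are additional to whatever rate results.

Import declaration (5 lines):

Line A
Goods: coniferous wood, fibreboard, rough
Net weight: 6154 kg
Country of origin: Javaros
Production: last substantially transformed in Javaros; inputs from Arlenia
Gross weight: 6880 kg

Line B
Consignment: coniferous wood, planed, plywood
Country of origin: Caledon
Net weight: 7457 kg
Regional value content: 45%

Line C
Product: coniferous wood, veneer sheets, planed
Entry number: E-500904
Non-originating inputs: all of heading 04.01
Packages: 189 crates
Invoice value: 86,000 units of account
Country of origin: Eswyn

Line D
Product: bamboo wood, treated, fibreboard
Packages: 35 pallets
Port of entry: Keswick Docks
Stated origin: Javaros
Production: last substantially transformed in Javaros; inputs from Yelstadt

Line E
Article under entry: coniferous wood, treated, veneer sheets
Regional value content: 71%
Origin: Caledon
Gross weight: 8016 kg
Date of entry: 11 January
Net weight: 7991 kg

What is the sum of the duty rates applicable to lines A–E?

108%

Line A: coniferous → 04.02; fibreboard → 04.02.01; rough → 04.02.01.01. Scheduled 32%. Javaros agreement on 04.02.01.03: 04.02.01.01 not covered. → 32%.
Line B: coniferous → 04.02; plywood → 04.02.04; planed → 04.02.04.03. Scheduled 23%. Caledon agreement on 04.02: RVC < 55%. → 23%.
Line C: coniferous → 04.02; veneer sheets → 04.02.03; planed → 04.02.03.02. Scheduled 7%. Eswyn agreement on 04.02.02.01: 04.02.03.02 not covered. → 7%.
Line D: bamboo → 04.01; fibreboard → 04.01.02; treated → 04.01.02.02. Scheduled 30%. Javaros agreement on 04.02.01.03: 04.01.02.02 not covered. → 30%.
Line E: coniferous → 04.02; veneer sheets → 04.02.03; treated → 04.02.03.01. Scheduled 17%. Caledon agreement on 04.02: RVC ≥ 55% → 16% available; preferential 16%. → 16%.
Sum: 32% + 23% + 7% + 30% + 16% = 108%.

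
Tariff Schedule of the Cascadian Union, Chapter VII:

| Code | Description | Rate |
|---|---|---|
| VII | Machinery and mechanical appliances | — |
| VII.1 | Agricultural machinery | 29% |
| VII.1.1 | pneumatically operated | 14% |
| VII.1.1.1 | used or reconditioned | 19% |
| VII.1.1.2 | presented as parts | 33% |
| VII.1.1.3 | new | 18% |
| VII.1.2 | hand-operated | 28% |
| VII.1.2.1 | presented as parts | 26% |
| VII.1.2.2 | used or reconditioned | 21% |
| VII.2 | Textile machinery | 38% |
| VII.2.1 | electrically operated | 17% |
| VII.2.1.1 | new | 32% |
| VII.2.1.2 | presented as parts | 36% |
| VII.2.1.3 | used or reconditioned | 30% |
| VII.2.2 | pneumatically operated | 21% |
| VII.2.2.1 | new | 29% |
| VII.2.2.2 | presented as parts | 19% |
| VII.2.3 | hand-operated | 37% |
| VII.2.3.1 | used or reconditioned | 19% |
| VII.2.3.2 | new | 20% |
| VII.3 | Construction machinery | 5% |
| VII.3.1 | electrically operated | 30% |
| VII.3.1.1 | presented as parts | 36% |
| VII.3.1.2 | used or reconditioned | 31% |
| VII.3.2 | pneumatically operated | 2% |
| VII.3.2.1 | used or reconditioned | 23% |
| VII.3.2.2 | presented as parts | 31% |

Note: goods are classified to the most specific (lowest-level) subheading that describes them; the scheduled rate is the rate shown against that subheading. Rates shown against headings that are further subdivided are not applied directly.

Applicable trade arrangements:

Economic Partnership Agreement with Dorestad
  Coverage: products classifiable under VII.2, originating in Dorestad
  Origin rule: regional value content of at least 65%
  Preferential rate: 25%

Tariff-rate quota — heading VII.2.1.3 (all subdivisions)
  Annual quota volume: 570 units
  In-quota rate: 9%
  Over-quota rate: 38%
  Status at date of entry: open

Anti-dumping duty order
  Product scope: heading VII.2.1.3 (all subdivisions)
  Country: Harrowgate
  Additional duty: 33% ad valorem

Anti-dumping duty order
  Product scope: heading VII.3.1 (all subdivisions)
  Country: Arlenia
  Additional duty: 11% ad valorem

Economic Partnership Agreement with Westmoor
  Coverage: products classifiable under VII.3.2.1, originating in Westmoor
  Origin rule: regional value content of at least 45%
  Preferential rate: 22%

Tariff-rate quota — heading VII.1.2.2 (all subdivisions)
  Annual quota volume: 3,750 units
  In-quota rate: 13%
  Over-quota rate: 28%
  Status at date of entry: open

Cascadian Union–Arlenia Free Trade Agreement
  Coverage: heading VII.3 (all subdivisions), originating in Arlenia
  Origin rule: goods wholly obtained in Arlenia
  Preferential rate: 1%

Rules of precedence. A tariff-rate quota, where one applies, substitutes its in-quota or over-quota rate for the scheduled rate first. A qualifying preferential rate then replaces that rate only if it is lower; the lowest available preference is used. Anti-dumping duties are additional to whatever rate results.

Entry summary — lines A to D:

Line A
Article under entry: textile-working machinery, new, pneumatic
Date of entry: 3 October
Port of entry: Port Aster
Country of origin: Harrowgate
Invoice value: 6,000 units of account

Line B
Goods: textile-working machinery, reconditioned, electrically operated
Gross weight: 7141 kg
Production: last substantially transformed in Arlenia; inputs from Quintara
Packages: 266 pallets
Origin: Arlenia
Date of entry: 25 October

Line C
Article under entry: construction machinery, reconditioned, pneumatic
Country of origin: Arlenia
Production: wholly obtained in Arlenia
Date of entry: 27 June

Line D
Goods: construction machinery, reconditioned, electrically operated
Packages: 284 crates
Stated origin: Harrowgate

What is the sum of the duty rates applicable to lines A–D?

Line A: textile-working → VII.2; pneumatic → VII.2.2; new → VII.2.2.1. Scheduled 29%. No special measure applies. → 29%.
Line B: textile-working → VII.2; electrically operated → VII.2.1; reconditioned → VII.2.1.3. Scheduled 30%. quota on VII.2.1.3 open → in-quota 9%; Arlenia agreement on VII.3: VII.2.1.3 not covered. → 9%.
Line C: construction → VII.3; pneumatic → VII.3.2; reconditioned → VII.3.2.1. Scheduled 23%. Arlenia agreement on VII.3: wholly obtained → 1% available; preferential 1%. → 1%.
Line D: construction → VII.3; electrically operated → VII.3.1; reconditioned → VII.3.1.2. Scheduled 31%. No special measure applies. → 31%.
Sum: 29% + 9% + 1% + 31% = 70%.

70%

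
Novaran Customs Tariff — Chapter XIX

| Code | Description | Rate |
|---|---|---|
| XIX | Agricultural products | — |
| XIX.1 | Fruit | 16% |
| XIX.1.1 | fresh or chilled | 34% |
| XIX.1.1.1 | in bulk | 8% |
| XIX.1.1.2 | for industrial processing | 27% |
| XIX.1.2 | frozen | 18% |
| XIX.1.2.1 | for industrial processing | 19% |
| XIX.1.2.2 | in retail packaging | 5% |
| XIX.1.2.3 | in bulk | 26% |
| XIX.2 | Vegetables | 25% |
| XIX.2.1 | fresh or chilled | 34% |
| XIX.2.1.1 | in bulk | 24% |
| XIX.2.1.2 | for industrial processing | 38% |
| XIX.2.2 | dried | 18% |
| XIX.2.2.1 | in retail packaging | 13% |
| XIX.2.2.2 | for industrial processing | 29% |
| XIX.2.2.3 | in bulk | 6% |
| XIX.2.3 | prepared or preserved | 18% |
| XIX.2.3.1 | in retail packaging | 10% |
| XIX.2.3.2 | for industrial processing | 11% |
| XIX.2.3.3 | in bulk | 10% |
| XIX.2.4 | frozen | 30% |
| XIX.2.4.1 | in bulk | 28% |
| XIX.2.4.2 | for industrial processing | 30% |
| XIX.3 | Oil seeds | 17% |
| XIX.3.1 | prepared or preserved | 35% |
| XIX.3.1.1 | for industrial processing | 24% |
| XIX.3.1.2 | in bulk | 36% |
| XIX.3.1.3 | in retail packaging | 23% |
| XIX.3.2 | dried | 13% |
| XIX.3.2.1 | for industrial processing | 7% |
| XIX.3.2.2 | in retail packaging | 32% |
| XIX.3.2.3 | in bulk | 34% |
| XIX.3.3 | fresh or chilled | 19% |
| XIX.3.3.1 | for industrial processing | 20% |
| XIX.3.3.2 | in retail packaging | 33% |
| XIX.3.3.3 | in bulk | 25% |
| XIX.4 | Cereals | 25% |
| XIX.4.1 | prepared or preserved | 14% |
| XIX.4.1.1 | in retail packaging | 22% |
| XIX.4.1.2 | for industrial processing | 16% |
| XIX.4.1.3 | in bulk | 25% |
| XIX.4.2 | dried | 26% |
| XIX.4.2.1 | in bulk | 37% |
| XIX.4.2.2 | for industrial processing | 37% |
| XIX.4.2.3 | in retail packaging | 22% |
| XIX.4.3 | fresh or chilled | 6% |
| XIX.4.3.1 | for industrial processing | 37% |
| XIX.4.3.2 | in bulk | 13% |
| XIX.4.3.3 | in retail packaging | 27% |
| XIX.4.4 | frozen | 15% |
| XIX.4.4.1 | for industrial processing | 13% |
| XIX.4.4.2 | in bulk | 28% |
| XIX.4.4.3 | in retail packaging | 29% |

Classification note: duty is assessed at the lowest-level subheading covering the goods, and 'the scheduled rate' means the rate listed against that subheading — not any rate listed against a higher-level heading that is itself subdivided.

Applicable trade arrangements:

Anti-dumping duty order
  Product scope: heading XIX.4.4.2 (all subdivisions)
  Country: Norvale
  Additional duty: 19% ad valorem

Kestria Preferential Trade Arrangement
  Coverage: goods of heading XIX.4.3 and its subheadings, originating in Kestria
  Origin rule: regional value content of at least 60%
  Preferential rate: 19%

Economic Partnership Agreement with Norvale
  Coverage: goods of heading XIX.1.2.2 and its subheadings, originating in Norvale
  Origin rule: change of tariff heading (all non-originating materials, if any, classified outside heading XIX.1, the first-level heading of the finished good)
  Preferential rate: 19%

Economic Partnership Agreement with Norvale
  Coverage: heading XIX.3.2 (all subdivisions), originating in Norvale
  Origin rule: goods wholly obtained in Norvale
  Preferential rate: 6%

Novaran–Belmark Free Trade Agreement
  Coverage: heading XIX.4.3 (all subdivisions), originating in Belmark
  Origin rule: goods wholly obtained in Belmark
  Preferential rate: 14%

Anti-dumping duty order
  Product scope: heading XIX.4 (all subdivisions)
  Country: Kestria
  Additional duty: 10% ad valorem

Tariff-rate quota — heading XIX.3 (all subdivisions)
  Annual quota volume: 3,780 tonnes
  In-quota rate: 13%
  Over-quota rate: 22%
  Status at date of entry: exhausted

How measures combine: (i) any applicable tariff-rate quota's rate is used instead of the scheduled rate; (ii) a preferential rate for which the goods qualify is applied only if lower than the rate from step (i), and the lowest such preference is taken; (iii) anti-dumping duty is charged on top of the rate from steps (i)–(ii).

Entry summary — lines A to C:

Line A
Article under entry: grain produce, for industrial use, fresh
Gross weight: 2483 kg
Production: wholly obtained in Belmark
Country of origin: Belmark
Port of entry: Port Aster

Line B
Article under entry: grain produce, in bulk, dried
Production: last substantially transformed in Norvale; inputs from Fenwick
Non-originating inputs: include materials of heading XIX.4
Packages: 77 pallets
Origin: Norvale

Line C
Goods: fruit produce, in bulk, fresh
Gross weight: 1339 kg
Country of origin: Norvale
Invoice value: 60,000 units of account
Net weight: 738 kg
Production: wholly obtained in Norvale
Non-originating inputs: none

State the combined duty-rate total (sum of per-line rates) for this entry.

Line A: grain → XIX.4; fresh → XIX.4.3; for industrial use → XIX.4.3.1. Scheduled 37%. Belmark agreement on XIX.4.3: wholly obtained → 14% available; preferential 14%. → 14%.
Line B: grain → XIX.4; dried → XIX.4.2; in bulk → XIX.4.2.1. Scheduled 37%. Norvale agreement on XIX.1.2.2: XIX.4.2.1 not covered; Norvale agreement on XIX.3.2: XIX.4.2.1 not covered. → 37%.
Line C: fruit → XIX.1; fresh → XIX.1.1; in bulk → XIX.1.1.1. Scheduled 8%. Norvale agreement on XIX.1.2.2: XIX.1.1.1 not covered; Norvale agreement on XIX.3.2: XIX.1.1.1 not covered. → 8%.
Sum: 14% + 37% + 8% = 59%.

59%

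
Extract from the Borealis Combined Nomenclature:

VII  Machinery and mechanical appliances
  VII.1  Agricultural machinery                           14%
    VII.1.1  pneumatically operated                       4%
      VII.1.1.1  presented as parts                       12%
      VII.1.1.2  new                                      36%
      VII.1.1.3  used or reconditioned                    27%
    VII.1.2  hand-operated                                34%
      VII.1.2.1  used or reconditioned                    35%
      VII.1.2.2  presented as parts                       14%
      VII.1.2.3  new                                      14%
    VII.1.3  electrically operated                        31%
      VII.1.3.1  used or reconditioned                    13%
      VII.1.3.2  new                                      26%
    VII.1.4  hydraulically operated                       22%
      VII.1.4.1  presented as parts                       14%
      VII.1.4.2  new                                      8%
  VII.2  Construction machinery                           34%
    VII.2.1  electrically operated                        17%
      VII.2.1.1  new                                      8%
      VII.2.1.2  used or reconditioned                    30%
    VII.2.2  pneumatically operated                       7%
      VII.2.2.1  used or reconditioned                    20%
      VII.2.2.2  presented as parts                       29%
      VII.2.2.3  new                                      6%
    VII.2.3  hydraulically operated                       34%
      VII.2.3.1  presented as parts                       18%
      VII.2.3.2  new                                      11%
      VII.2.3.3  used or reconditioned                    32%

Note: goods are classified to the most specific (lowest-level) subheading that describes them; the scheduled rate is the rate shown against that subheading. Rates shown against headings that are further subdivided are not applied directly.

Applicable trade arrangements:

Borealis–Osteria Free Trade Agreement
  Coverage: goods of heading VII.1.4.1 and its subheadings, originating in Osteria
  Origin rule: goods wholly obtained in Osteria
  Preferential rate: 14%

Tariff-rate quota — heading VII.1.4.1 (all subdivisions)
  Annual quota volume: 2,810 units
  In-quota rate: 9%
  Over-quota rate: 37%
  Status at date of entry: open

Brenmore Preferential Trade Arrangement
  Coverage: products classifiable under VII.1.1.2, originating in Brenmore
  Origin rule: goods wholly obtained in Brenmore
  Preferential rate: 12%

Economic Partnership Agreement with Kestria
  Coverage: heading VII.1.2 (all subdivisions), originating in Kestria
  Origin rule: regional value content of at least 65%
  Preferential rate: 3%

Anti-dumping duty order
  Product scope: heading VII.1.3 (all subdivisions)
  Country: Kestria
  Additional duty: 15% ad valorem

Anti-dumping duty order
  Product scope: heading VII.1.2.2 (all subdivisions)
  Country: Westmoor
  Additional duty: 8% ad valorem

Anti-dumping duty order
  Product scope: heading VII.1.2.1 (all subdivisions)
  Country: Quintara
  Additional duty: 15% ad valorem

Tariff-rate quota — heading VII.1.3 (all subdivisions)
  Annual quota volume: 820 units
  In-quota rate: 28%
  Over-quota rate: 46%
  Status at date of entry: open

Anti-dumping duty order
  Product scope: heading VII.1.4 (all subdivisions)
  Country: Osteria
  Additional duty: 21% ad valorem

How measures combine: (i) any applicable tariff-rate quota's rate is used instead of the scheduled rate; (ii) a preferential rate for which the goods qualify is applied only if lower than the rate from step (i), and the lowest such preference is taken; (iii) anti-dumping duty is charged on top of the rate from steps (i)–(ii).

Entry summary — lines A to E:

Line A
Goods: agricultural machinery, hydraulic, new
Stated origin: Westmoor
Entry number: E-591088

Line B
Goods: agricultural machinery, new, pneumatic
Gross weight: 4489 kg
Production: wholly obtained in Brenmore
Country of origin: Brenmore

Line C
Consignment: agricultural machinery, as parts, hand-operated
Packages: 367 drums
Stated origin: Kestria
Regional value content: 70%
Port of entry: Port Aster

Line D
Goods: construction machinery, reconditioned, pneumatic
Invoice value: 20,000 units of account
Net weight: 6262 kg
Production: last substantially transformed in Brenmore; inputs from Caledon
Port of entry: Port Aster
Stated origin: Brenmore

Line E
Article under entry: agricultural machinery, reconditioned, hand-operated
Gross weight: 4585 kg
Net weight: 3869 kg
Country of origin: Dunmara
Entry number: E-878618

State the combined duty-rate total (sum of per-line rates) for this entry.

78%

Line A: agricultural → VII.1; hydraulic → VII.1.4; new → VII.1.4.2. Scheduled 8%. No special measure applies. → 8%.
Line B: agricultural → VII.1; pneumatic → VII.1.1; new → VII.1.1.2. Scheduled 36%. Brenmore agreement on VII.1.1.2: wholly obtained → 12% available; preferential 12%. → 12%.
Line C: agricultural → VII.1; hand-operated → VII.1.2; as parts → VII.1.2.2. Scheduled 14%. Kestria agreement on VII.1.2: RVC ≥ 65% → 3% available; preferential 3%. → 3%.
Line D: construction → VII.2; pneumatic → VII.2.2; reconditioned → VII.2.2.1. Scheduled 20%. Brenmore agreement on VII.1.1.2: VII.2.2.1 not covered. → 20%.
Line E: agricultural → VII.1; hand-operated → VII.1.2; reconditioned → VII.1.2.1. Scheduled 35%. No special measure applies. → 35%.
Sum: 8% + 12% + 3% + 20% + 35% = 78%.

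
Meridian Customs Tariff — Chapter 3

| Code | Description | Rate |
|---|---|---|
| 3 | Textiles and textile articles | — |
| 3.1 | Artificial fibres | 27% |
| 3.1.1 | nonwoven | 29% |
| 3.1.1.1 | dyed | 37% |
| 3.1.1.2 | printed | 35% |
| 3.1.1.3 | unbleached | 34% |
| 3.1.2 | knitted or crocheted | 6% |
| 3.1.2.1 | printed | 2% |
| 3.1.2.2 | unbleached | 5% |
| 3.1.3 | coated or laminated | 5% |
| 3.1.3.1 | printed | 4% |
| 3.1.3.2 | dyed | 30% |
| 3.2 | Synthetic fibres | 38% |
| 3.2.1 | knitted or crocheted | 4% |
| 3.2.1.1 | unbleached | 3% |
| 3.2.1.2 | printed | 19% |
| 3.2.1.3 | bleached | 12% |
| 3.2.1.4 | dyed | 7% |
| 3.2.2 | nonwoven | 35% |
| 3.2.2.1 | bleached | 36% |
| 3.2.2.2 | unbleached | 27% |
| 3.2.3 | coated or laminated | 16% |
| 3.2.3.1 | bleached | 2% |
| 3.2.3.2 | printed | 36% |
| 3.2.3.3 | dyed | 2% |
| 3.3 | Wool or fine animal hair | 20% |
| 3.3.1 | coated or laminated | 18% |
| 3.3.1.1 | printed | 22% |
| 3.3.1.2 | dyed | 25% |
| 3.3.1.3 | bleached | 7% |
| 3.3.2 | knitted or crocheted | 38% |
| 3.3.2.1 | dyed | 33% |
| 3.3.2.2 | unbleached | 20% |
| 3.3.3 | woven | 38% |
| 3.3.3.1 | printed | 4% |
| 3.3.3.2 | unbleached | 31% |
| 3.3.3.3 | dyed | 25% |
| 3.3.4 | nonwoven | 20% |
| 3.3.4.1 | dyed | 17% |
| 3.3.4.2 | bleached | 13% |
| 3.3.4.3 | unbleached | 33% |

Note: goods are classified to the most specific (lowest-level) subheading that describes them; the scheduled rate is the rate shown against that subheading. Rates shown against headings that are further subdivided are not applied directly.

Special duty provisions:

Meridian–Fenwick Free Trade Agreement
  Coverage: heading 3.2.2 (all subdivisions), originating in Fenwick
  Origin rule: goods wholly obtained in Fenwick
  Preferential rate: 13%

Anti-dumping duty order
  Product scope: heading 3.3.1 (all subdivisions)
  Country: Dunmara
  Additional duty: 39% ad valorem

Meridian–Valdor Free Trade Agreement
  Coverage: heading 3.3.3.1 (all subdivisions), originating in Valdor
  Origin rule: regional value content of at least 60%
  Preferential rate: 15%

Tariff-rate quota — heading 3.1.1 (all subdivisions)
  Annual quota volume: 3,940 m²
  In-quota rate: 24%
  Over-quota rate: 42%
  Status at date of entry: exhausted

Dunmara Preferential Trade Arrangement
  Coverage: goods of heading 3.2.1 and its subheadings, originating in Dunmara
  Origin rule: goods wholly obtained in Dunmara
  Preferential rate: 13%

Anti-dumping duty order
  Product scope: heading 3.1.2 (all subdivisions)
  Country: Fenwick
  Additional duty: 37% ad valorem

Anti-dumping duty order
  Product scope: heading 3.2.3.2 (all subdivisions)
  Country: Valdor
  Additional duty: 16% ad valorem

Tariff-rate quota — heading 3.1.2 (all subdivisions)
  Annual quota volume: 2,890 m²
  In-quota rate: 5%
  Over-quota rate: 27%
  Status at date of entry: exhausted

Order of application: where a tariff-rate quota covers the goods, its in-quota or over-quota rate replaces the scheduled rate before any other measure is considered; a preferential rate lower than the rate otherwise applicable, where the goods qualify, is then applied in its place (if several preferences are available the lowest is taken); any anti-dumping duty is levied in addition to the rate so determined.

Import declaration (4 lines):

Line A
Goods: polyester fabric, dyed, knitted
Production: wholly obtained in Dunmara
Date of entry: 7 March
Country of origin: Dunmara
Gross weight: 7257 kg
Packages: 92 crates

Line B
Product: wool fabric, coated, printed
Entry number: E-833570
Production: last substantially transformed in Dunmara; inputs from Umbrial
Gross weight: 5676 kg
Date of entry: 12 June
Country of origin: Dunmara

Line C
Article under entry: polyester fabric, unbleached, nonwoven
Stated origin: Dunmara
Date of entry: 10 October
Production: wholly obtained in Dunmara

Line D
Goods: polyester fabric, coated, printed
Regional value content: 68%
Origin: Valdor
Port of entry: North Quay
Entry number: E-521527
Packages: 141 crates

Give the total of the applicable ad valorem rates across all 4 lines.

147%

Line A: polyester → 3.2; knitted → 3.2.1; dyed → 3.2.1.4. Scheduled 7%. Dunmara agreement on 3.2.1: wholly obtained → 13% available; preference 13% not lower than 7% → no reduction. → 7%.
Line B: wool → 3.3; coated → 3.3.1; printed → 3.3.1.1. Scheduled 22%. Dunmara agreement on 3.2.1: 3.3.1.1 not covered; anti-dumping (Dunmara, 3.3.1): +39%; total 22% + 39% = 61%. → 61%.
Line C: polyester → 3.2; nonwoven → 3.2.2; unbleached → 3.2.2.2. Scheduled 27%. Dunmara agreement on 3.2.1: 3.2.2.2 not covered. → 27%.
Line D: polyester → 3.2; coated → 3.2.3; printed → 3.2.3.2. Scheduled 36%. Valdor agreement on 3.3.3.1: 3.2.3.2 not covered; anti-dumping (Valdor, 3.2.3.2): +16%; total 36% + 16% = 52%. → 52%.
Sum: 7% + 61% + 27% + 52% = 147%.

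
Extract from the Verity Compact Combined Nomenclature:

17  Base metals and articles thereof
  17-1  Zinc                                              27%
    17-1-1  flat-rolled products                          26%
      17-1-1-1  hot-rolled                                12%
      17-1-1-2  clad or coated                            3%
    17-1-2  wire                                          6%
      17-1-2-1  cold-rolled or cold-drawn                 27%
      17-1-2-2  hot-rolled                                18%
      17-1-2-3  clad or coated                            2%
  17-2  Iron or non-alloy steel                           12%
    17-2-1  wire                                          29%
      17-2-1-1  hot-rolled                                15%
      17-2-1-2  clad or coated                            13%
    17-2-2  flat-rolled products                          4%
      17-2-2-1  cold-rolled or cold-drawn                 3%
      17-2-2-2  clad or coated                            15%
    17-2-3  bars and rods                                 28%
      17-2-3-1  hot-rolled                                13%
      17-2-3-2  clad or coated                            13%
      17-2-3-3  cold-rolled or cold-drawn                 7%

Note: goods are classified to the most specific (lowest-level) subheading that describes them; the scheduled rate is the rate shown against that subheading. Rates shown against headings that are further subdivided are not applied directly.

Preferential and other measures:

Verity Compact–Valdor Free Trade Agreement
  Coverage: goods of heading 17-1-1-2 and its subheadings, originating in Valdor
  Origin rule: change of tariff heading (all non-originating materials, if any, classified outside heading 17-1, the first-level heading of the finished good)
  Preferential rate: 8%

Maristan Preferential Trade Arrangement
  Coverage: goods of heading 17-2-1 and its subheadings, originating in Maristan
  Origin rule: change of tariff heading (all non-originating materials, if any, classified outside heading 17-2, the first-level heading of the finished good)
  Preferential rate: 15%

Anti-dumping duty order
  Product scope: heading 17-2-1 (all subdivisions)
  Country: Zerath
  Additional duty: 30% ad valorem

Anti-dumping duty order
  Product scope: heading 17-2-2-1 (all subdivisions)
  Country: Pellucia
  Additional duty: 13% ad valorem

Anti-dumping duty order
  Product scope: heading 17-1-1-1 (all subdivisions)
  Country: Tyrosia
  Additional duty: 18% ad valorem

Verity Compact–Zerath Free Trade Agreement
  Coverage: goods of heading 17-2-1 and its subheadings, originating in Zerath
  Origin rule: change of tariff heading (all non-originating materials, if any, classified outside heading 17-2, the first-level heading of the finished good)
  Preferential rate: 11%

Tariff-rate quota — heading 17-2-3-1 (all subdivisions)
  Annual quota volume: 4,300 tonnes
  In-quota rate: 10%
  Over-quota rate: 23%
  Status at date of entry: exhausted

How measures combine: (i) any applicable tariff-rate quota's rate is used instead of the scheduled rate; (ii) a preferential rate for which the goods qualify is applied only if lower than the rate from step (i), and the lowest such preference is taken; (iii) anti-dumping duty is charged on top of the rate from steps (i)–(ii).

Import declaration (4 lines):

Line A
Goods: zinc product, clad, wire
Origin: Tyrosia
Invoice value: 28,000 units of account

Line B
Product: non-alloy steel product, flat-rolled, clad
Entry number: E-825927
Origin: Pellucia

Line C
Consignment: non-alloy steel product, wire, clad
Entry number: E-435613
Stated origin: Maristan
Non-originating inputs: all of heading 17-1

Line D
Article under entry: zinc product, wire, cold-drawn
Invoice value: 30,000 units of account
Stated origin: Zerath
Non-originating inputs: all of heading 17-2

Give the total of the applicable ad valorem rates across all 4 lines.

Line A: zinc → 17-1; wire → 17-1-2; clad → 17-1-2-3. Scheduled 2%. No special measure applies. → 2%.
Line B: non-alloy steel → 17-2; flat-rolled → 17-2-2; clad → 17-2-2-2. Scheduled 15%. No special measure applies. → 15%.
Line C: non-alloy steel → 17-2; wire → 17-2-1; clad → 17-2-1-2. Scheduled 13%. Maristan agreement on 17-2-1: CTH met → 15% available; preference 15% not lower than 13% → no reduction. → 13%.
Line D: zinc → 17-1; wire → 17-1-2; cold-drawn → 17-1-2-1. Scheduled 27%. Zerath agreement on 17-2-1: 17-1-2-1 not covered. → 27%.
Sum: 2% + 15% + 13% + 27% = 57%.

57%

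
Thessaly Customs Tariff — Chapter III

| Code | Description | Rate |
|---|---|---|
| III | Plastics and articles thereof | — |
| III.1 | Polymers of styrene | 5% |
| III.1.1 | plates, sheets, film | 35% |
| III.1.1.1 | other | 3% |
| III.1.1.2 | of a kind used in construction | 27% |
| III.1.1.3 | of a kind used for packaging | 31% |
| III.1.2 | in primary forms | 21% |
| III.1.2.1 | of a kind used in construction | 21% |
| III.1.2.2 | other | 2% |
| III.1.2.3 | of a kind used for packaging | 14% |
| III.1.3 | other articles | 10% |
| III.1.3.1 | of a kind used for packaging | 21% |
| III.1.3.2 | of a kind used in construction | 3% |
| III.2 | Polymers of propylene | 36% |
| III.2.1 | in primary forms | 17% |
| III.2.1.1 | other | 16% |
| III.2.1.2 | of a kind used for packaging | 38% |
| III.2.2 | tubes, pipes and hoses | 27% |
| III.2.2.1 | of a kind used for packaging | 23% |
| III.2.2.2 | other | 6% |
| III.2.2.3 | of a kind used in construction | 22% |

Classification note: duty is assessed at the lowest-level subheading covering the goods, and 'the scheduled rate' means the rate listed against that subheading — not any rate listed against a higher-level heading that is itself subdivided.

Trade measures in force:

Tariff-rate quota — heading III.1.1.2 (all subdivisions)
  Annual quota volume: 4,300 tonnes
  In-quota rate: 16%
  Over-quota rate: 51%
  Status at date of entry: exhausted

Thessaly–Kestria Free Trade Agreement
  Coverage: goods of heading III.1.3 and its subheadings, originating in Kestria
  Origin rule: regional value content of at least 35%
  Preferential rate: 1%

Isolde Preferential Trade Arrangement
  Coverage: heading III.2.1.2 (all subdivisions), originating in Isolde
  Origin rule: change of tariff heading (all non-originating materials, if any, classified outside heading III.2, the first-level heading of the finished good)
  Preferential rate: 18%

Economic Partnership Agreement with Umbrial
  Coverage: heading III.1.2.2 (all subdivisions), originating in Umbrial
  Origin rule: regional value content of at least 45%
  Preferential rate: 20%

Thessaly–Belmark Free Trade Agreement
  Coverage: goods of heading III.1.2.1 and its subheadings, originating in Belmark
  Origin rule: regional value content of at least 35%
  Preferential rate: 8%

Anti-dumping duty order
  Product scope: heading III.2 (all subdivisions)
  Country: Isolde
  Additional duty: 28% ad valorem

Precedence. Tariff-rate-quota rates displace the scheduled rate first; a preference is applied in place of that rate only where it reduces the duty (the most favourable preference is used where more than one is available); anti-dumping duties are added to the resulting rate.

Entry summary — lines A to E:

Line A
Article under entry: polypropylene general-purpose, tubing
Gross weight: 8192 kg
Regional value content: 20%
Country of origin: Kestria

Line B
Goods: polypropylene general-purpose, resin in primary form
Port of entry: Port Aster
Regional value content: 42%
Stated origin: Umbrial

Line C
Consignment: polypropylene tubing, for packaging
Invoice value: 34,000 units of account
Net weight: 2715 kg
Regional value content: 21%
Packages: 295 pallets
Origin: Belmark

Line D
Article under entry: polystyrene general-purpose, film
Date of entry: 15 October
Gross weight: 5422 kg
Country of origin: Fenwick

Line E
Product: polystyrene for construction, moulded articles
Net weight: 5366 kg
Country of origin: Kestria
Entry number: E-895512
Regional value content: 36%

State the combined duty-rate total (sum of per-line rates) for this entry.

Line A: polypropylene → III.2; tubing → III.2.2; general-purpose → III.2.2.2. Scheduled 6%. Kestria agreement on III.1.3: III.2.2.2 not covered. → 6%.
Line B: polypropylene → III.2; resin in primary form → III.2.1; general-purpose → III.2.1.1. Scheduled 16%. Umbrial agreement on III.1.2.2: III.2.1.1 not covered. → 16%.
Line C: polypropylene → III.2; tubing → III.2.2; for packaging → III.2.2.1. Scheduled 23%. Belmark agreement on III.1.2.1: III.2.2.1 not covered. → 23%.
Line D: polystyrene → III.1; film → III.1.1; general-purpose → III.1.1.1. Scheduled 3%. No special measure applies. → 3%.
Line E: polystyrene → III.1; moulded articles → III.1.3; for construction → III.1.3.2. Scheduled 3%. Kestria agreement on III.1.3: RVC ≥ 35% → 1% available; preferential 1%. → 1%.
Sum: 6% + 16% + 23% + 3% + 1% = 49%.

49%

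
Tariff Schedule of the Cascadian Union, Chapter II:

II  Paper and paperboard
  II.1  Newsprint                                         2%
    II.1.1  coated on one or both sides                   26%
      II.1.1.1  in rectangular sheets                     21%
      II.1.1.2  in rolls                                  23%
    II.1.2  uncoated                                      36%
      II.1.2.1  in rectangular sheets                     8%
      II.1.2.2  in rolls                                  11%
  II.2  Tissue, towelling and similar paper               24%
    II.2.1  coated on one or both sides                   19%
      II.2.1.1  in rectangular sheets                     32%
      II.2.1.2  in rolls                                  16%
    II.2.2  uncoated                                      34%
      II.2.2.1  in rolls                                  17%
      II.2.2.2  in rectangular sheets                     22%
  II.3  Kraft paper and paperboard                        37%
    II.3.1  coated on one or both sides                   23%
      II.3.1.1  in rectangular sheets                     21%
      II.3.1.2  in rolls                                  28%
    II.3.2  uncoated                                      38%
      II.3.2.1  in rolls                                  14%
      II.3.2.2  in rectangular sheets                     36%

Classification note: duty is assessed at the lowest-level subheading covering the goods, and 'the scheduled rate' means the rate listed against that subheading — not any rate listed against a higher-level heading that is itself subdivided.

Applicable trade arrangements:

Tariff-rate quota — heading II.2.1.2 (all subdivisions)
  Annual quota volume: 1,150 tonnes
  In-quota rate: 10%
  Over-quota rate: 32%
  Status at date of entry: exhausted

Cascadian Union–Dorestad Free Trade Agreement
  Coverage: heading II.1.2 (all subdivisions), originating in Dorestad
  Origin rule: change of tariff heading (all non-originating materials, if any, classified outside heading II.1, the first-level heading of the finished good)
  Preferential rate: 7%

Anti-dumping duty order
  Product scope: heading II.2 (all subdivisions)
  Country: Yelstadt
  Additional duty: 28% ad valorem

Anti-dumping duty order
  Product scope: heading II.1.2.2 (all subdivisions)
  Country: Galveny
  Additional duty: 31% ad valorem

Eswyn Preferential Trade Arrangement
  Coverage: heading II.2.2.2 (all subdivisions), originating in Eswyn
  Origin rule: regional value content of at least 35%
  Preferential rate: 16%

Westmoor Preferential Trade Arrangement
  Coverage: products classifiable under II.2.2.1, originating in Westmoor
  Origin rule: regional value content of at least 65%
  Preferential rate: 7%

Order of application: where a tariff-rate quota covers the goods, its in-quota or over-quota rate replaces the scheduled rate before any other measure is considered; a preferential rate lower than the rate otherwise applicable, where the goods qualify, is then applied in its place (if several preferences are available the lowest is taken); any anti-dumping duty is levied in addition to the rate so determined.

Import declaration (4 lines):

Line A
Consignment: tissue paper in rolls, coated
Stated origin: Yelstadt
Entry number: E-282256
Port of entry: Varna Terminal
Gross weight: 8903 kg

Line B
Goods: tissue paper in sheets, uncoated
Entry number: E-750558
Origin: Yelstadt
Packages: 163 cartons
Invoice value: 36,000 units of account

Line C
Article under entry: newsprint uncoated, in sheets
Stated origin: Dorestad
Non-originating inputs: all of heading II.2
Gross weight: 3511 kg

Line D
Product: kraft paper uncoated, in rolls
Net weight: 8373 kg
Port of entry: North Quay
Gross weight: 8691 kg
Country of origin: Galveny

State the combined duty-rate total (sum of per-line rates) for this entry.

Line A: tissue paper → II.2; coated → II.2.1; in rolls → II.2.1.2. Scheduled 16%. quota on II.2.1.2 exhausted → over-quota 32%; anti-dumping (Yelstadt, II.2): +28%; total 32% + 28% = 60%. → 60%.
Line B: tissue paper → II.2; uncoated → II.2.2; in sheets → II.2.2.2. Scheduled 22%. anti-dumping (Yelstadt, II.2): +28%; total 22% + 28% = 50%. → 50%.
Line C: newsprint → II.1; uncoated → II.1.2; in sheets → II.1.2.1. Scheduled 8%. Dorestad agreement on II.1.2: CTH met → 7% available; preferential 7%. → 7%.
Line D: kraft paper → II.3; uncoated → II.3.2; in rolls → II.3.2.1. Scheduled 14%. No special measure applies. → 14%.
Sum: 60% + 50% + 7% + 14% = 131%.

131%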